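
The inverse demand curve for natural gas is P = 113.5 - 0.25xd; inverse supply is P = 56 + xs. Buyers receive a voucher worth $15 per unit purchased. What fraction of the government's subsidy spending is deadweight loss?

DWL / government spending = 3/29

Pre-subsidy: 113.5 - 0.25x = 56 + x gives x* = 46 and P* = 102.
With the rebate, buyers effectively pay Pb = Ps − 15, where Ps is the price sellers receive.
On the curves, Pb = 113.5 - 0.25x and Ps = 56 + x; the wedge Ps − Pb = 15 gives 56 + x − (113.5 - 0.25x) = 15, so x' = 58.
Then Pb = 113.5 − 0.25·58 = 99 and Ps = 56 + 1·58 = 114.
ΔCS = ½(46 + 58)(102 − 99) = 156; ΔPS = ½(46 + 58)(114 − 102) = 624.
Government spending = 15 × 58 = 870.
DWL = ½ × 15 × (58 − 46) = 90; fraction = 90 / 870 = 3/29.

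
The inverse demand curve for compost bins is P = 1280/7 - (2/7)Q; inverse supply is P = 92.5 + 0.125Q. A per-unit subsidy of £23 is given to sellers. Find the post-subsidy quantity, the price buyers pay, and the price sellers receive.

Q' = 276; buyers pay £104; sellers receive £127

Pre-subsidy: 1280/7 - (2/7)Q = 92.5 + 0.125Q gives Q* = 220 and P* = 120.
With the subsidy, sellers receive Ps = Pb + 23 for each unit, where Pb is the price buyers pay.
On the curves, Pb = 1280/7 - (2/7)Q and Ps = 92.5 + 0.125Q; the wedge Ps − Pb = 23 gives 92.5 + 0.125Q − (1280/7 - (2/7)Q) = 23, so Q' = 276.
Then Pb = 1280/7 − (2/7)·276 = 104 and Ps = 92.5 + 0.125·276 = 127.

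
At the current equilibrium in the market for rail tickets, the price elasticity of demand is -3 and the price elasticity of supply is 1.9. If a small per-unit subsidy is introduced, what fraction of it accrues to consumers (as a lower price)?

For a small subsidy around the equilibrium, the benefit split depends on the relative slopes, which at a point are proportional to the elasticities.
Buyer share = εs/(εs + |εd|) = 1.9/(1.9 + 3) = 19/49; seller share = |εd|/(εs + |εd|) = 30/49.

Consumer share = 19/49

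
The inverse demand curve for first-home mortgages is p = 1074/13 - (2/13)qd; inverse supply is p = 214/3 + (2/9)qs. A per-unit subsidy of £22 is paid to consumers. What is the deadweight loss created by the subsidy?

Pre-subsidy: 1074/13 - (2/13)q = 214/3 + (2/9)q gives q* = 30 and p* = 78.
With the rebate, buyers effectively pay pb = ps − 22, where ps is the price sellers receive.
On the curves, pb = 1074/13 - (2/13)q and ps = 214/3 + (2/9)q; the wedge ps − pb = 22 gives 214/3 + (2/9)q − (1074/13 - (2/13)q) = 22, so q' = 88.5.
Then pb = 1074/13 − (2/13)·88.5 = 69 and ps = 214/3 + (2/9)·88.5 = 91.
The subsidy expands output by 88.5 − 30 = 58.5 past the efficient level; on those units the gap between marginal cost and willingness to pay runs from 0 up to 22.
DWL = ½ × 22 × 58.5 = 643.5.

Deadweight loss = £643.5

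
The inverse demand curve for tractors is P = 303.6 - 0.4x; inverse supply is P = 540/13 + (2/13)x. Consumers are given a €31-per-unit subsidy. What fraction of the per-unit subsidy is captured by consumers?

Consumer share = 13/18

Pre-subsidy: 303.6 - 0.4x = 540/13 + (2/13)x gives x* = 2839/6 and P* = 343/3.
With the rebate, buyers effectively pay Pb = Ps − 31, where Ps is the price sellers receive.
On the curves, Pb = 303.6 - 0.4x and Ps = 540/13 + (2/13)x; the wedge Ps − Pb = 31 gives 540/13 + (2/13)x − (303.6 - 0.4x) = 31, so x' = 19049/36.
Then Pb = 303.6 − 0.4·(19049/36) = 1655/18 and Ps = 540/13 + (2/13)·(19049/36) = 2213/18.
Buyers' price falls by P* − Pb = 343/3 − 1655/18 = 403/18; sellers' price rises by Ps − P* = 2213/18 − 343/3 = 155/18.
So consumers capture (403/18)/31 = 13/18 of each unit of subsidy.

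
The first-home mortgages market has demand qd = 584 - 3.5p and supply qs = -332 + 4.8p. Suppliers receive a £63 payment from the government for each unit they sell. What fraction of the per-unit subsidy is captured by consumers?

Consumer share = 48/83

Pre-subsidy: 584 - 3.5p = -332 + 4.8p gives p* = 9160/83, q* = 16412/83.
With the subsidy, sellers receive ps = pb + 63 for each unit, where pb is the price buyers pay.
Supply in terms of pb becomes qs = -332 + 4.8(pb + 63) = -29.6 + 4.8pb. Setting this equal to demand: 584 - 3.5pb = -29.6 + 4.8pb, so pb = 6136/83.
Sellers receive ps = 6136/83 + 63 = 11365/83; q' = 584 − 3.5·(6136/83) = 26996/83.
Buyers' price falls by p* − pb = 9160/83 − 6136/83 = 3024/83; sellers' price rises by ps − p* = 11365/83 − 9160/83 = 2205/83.
So consumers capture (3024/83)/63 = 48/83 of each unit of subsidy.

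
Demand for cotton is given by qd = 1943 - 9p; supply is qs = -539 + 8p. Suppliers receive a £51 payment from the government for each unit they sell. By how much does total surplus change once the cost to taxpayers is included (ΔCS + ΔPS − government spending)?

Pre-subsidy: 1943 - 9p = -539 + 8p gives p* = 146, q* = 629.
With the subsidy, sellers receive ps = pb + 51 for each unit, where pb is the price buyers pay.
Supply in terms of pb becomes qs = -539 + 8(pb + 51) = -131 + 8pb. Setting this equal to demand: 1943 - 9pb = -131 + 8pb, so pb = 122.
Sellers receive ps = 122 + 51 = 173; q' = 1943 − 9·122 = 845.
ΔCS = ½(629 + 845)(146 − 122) = 17688; ΔPS = ½(629 + 845)(173 − 146) = 19899.
Government spending = 51 × 845 = 43095.
Net change = 17688 + 19899 − 43095 = -5508. The loss equals the DWL triangle ½·51·216.

Net change in total surplus = -£5508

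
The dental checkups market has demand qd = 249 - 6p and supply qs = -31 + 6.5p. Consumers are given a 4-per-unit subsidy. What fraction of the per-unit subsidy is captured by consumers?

Pre-subsidy: 249 - 6p = -31 + 6.5p gives p* = 22.4, q* = 114.6.
With the rebate, buyers effectively pay pb = ps − 4, where ps is the price sellers receive.
Demand in terms of ps becomes qd = 249 − 6(ps − 4) = 273 - 6ps. Setting this equal to supply: 273 - 6ps = -31 + 6.5ps, so ps = 24.32.
Buyers pay pb = 24.32 − 4 = 20.32; q' = -31 + 6.5·24.32 = 127.08.
Buyers' price falls by p* − pb = 22.4 − 20.32 = 2.08; sellers' price rises by ps − p* = 24.32 − 22.4 = 1.92.
So consumers capture 2.08/4 = 0.52 of each unit of subsidy.

Consumer share = 0.52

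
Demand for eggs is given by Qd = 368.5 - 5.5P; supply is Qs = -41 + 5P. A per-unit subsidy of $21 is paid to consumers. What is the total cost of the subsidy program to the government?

Government cost = $4389

Pre-subsidy: 368.5 - 5.5P = -41 + 5P gives P* = 39, Q* = 154.
With the rebate, buyers effectively pay Pb = Ps − 21, where Ps is the price sellers receive.
Demand in terms of Ps becomes Qd = 368.5 − 5.5(Ps − 21) = 484 - 5.5Ps. Setting this equal to supply: 484 - 5.5Ps = -41 + 5Ps, so Ps = 50.
Buyers pay Pb = 50 − 21 = 29; Q' = -41 + 5·50 = 209.
Government outlay = subsidy × quantity = 21 × 209 = 4389.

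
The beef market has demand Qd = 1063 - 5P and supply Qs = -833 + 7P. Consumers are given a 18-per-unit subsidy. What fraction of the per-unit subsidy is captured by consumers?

Consumer share = 7/12

Pre-subsidy: 1063 - 5P = -833 + 7P gives P* = 158, Q* = 273.
With the rebate, buyers effectively pay Pb = Ps − 18, where Ps is the price sellers receive.
Demand in terms of Ps becomes Qd = 1063 − 5(Ps − 18) = 1153 - 5Ps. Setting this equal to supply: 1153 - 5Ps = -833 + 7Ps, so Ps = 165.5.
Buyers pay Pb = 165.5 − 18 = 147.5; Q' = -833 + 7·165.5 = 325.5.
Buyers' price falls by P* − Pb = 158 − 147.5 = 10.5; sellers' price rises by Ps − P* = 165.5 − 158 = 7.5.
So consumers capture 10.5/18 = 7/12 of each unit of subsidy.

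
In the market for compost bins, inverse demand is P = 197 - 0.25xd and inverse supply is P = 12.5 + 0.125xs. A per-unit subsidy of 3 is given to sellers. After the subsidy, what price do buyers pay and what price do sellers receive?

Buyers pay 72; sellers receive 75

Pre-subsidy: 197 - 0.25x = 12.5 + 0.125x gives x* = 492 and P* = 74.
With the subsidy, sellers receive Ps = Pb + 3 for each unit, where Pb is the price buyers pay.
On the curves, Pb = 197 - 0.25x and Ps = 12.5 + 0.125x; the wedge Ps − Pb = 3 gives 12.5 + 0.125x − (197 - 0.25x) = 3, so x' = 500.
Then Pb = 197 − 0.25·500 = 72 and Ps = 12.5 + 0.125·500 = 75.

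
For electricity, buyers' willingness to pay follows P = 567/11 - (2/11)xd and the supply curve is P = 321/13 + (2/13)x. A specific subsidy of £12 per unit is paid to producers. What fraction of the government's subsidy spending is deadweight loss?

DWL / government spending = 143/926

Pre-subsidy: 567/11 - (2/11)x = 321/13 + (2/13)x gives x* = 80 and P* = 37.
With the subsidy, sellers receive Ps = Pb + 12 for each unit, where Pb is the price buyers pay.
On the curves, Pb = 567/11 - (2/11)x and Ps = 321/13 + (2/13)x; the wedge Ps − Pb = 12 gives 321/13 + (2/13)x − (567/11 - (2/11)x) = 12, so x' = 115.75.
Then Pb = 567/11 − (2/11)·115.75 = 30.5 and Ps = 321/13 + (2/13)·115.75 = 42.5.
ΔCS = ½(80 + 115.75)(37 − 30.5) = 636.1875; ΔPS = ½(80 + 115.75)(42.5 − 37) = 538.3125.
Government spending = 12 × 115.75 = 1389.
DWL = ½ × 12 × (115.75 − 80) = 214.5; fraction = 214.5 / 1389 = 143/926.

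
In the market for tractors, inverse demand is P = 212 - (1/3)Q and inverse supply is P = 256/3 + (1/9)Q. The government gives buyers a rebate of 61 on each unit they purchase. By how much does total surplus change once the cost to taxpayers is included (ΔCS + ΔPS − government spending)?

Net change in total surplus = -4186.125

Pre-subsidy: 212 - (1/3)Q = 256/3 + (1/9)Q gives Q* = 285 and P* = 117.
With the rebate, buyers effectively pay Pb = Ps − 61, where Ps is the price sellers receive.
On the curves, Pb = 212 - (1/3)Q and Ps = 256/3 + (1/9)Q; the wedge Ps − Pb = 61 gives 256/3 + (1/9)Q − (212 - (1/3)Q) = 61, so Q' = 422.25.
Then Pb = 212 − (1/3)·422.25 = 71.25 and Ps = 256/3 + (1/9)·422.25 = 132.25.
ΔCS = ½(285 + 422.25)(117 − 71.25) = 16178.34375; ΔPS = ½(285 + 422.25)(132.25 − 117) = 5392.78125.
Government spending = 61 × 422.25 = 25757.25.
Net change = 16178.34375 + 5392.78125 − 25757.25 = -4186.125. The loss equals the DWL triangle ½·61·137.25.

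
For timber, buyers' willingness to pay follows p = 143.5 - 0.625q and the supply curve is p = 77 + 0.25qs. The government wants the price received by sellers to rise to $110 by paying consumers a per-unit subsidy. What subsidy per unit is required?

Required subsidy s = $49 per unit

At a seller price of 110, quantity supplied is -308 + 4·110 = 132.
Buyers absorb 132 only when they pay pb = 143.5 − 0.625·132 = 61.
s = ps − pb = 110 − 61 = 49.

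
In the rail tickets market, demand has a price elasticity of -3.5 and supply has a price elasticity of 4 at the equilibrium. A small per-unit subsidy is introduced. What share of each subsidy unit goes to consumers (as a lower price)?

Consumer share = 8/15

For a small subsidy around the equilibrium, the benefit split depends on the relative slopes, which at a point are proportional to the elasticities.
Buyer share = εs/(εs + |εd|) = 4/(4 + 3.5) = 8/15; seller share = |εd|/(εs + |εd|) = 7/15.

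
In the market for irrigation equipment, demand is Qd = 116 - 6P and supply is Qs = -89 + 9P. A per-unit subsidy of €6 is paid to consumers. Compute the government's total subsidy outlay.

Government cost = €333.6

Pre-subsidy: 116 - 6P = -89 + 9P gives P* = 41/3, Q* = 34.
With the rebate, buyers effectively pay Pb = Ps − 6, where Ps is the price sellers receive.
Demand in terms of Ps becomes Qd = 116 − 6(Ps − 6) = 152 - 6Ps. Setting this equal to supply: 152 - 6Ps = -89 + 9Ps, so Ps = 241/15.
Buyers pay Pb = 241/15 − 6 = 151/15; Q' = -89 + 9·(241/15) = 55.6.
Government outlay = subsidy × quantity = 6 × 55.6 = 333.6.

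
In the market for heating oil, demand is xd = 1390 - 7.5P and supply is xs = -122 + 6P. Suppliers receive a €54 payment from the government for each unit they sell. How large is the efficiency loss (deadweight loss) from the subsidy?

Pre-subsidy: 1390 - 7.5P = -122 + 6P gives P* = 112, x* = 550.
With the subsidy, sellers receive Ps = Pb + 54 for each unit, where Pb is the price buyers pay.
Supply in terms of Pb becomes xs = -122 + 6(Pb + 54) = 202 + 6Pb. Setting this equal to demand: 1390 - 7.5Pb = 202 + 6Pb, so Pb = 88.
Sellers receive Ps = 88 + 54 = 142; x' = 1390 − 7.5·88 = 730.
The subsidy expands output by 730 − 550 = 180 past the efficient level; on those units the gap between marginal cost and willingness to pay runs from 0 up to 54.
DWL = ½ × 54 × 180 = 4860.

Deadweight loss = €4860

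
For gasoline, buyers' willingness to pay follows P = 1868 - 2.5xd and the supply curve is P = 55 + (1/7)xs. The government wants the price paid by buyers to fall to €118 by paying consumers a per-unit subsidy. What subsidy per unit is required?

At a buyer price of 118, quantity demanded is 747.2 − 0.4·118 = 700.
Sellers supply 700 only when they receive Ps = 55 + (1/7)·700 = 155.
s = Ps − Pb = 155 − 118 = 37.

Required subsidy s = €37 per unit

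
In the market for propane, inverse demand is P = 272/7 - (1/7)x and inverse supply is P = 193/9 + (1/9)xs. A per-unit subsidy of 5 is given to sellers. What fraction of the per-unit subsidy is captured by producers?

Pre-subsidy: 272/7 - (1/7)x = 193/9 + (1/9)x gives x* = 68.5625 and P* = 29.0625.
With the subsidy, sellers receive Ps = Pb + 5 for each unit, where Pb is the price buyers pay.
On the curves, Pb = 272/7 - (1/7)x and Ps = 193/9 + (1/9)x; the wedge Ps − Pb = 5 gives 193/9 + (1/9)x − (272/7 - (1/7)x) = 5, so x' = 88.25.
Then Pb = 272/7 − (1/7)·88.25 = 26.25 and Ps = 193/9 + (1/9)·88.25 = 31.25.
Buyers' price falls by P* − Pb = 29.0625 − 26.25 = 2.8125; sellers' price rises by Ps − P* = 31.25 − 29.0625 = 2.1875.
So producers capture 2.1875/5 = 0.4375 of each unit of subsidy.

Producer share = 0.4375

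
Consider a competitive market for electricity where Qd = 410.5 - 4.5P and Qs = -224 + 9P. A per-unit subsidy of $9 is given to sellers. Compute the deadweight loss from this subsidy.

Deadweight loss = $121.5

Pre-subsidy: 410.5 - 4.5P = -224 + 9P gives P* = 47, Q* = 199.
With the subsidy, sellers receive Ps = Pb + 9 for each unit, where Pb is the price buyers pay.
Supply in terms of Pb becomes Qs = -224 + 9(Pb + 9) = -143 + 9Pb. Setting this equal to demand: 410.5 - 4.5Pb = -143 + 9Pb, so Pb = 41.
Sellers receive Ps = 41 + 9 = 50; Q' = 410.5 − 4.5·41 = 226.
The subsidy expands output by 226 − 199 = 27 past the efficient level; on those units the gap between marginal cost and willingness to pay runs from 0 up to 9.
DWL = ½ × 9 × 27 = 121.5.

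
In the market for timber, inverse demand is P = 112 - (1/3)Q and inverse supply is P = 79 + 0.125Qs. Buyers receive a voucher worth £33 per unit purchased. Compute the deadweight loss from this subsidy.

Pre-subsidy: 112 - (1/3)Q = 79 + 0.125Q gives Q* = 72 and P* = 88.
With the rebate, buyers effectively pay Pb = Ps − 33, where Ps is the price sellers receive.
On the curves, Pb = 112 - (1/3)Q and Ps = 79 + 0.125Q; the wedge Ps − Pb = 33 gives 79 + 0.125Q − (112 - (1/3)Q) = 33, so Q' = 144.
Then Pb = 112 − (1/3)·144 = 64 and Ps = 79 + 0.125·144 = 97.
The subsidy expands output by 144 − 72 = 72 past the efficient level; on those units the gap between marginal cost and willingness to pay runs from 0 up to 33.
DWL = ½ × 33 × 72 = 1188.

Deadweight loss = £1188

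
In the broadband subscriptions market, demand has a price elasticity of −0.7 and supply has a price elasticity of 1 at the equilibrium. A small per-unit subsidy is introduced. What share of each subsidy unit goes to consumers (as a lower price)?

For a small subsidy around the equilibrium, the benefit split depends on the relative slopes, which at a point are proportional to the elasticities.
Buyer share = εs/(εs + |εd|) = 1/(1 + 0.7) = 10/17; seller share = |εd|/(εs + |εd|) = 7/17.

Consumer share = 10/17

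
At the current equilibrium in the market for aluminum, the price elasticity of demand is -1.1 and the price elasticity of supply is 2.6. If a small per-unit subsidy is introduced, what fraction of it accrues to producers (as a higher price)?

Producer share = 11/37

For a small subsidy around the equilibrium, the benefit split depends on the relative slopes, which at a point are proportional to the elasticities.
Buyer share = εs/(εs + |εd|) = 2.6/(2.6 + 1.1) = 26/37; seller share = |εd|/(εs + |εd|) = 11/37.
So producers capture 11/37 of the subsidy.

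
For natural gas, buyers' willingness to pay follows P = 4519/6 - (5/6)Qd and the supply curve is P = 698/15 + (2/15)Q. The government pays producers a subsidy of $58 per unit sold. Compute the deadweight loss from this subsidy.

Pre-subsidy: 4519/6 - (5/6)Q = 698/15 + (2/15)Q gives Q* = 731 and P* = 144.
With the subsidy, sellers receive Ps = Pb + 58 for each unit, where Pb is the price buyers pay.
On the curves, Pb = 4519/6 - (5/6)Q and Ps = 698/15 + (2/15)Q; the wedge Ps − Pb = 58 gives 698/15 + (2/15)Q − (4519/6 - (5/6)Q) = 58, so Q' = 791.
Then Pb = 4519/6 − (5/6)·791 = 94 and Ps = 698/15 + (2/15)·791 = 152.
The subsidy expands output by 791 − 731 = 60 past the efficient level; on those units the gap between marginal cost and willingness to pay runs from 0 up to 58.
DWL = ½ × 58 × 60 = 1740.

Deadweight loss = $1740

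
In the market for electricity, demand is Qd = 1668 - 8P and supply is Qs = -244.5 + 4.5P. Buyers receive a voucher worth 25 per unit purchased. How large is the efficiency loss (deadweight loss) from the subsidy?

Deadweight loss = 900

Pre-subsidy: 1668 - 8P = -244.5 + 4.5P gives P* = 153, Q* = 444.
With the rebate, buyers effectively pay Pb = Ps − 25, where Ps is the price sellers receive.
Demand in terms of Ps becomes Qd = 1668 − 8(Ps − 25) = 1868 - 8Ps. Setting this equal to supply: 1868 - 8Ps = -244.5 + 4.5Ps, so Ps = 169.
Buyers pay Pb = 169 − 25 = 144; Q' = -244.5 + 4.5·169 = 516.
The subsidy expands output by 516 − 444 = 72 past the efficient level; on those units the gap between marginal cost and willingness to pay runs from 0 up to 25.
DWL = ½ × 25 × 72 = 900.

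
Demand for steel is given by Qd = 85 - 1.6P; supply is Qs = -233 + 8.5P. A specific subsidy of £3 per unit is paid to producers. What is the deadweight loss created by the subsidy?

Pre-subsidy: 85 - 1.6P = -233 + 8.5P gives P* = 3180/101, Q* = 3497/101.
With the subsidy, sellers receive Ps = Pb + 3 for each unit, where Pb is the price buyers pay.
Supply in terms of Pb becomes Qs = -233 + 8.5(Pb + 3) = -207.5 + 8.5Pb. Setting this equal to demand: 85 - 1.6Pb = -207.5 + 8.5Pb, so Pb = 2925/101.
Sellers receive Ps = 2925/101 + 3 = 3228/101; Q' = 85 − 1.6·(2925/101) = 3905/101.
The subsidy expands output by 3905/101 − 3497/101 = 408/101 past the efficient level; on those units the gap between marginal cost and willingness to pay runs from 0 up to 3.
DWL = ½ × 3 × 408/101 = 612/101.

Deadweight loss = 612/101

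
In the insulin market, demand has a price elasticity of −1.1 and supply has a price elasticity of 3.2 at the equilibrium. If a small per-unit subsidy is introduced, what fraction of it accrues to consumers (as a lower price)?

Consumer share = 32/43

For a small subsidy around the equilibrium, the benefit split depends on the relative slopes, which at a point are proportional to the elasticities.
Buyer share = εs/(εs + |εd|) = 3.2/(3.2 + 1.1) = 32/43; seller share = |εd|/(εs + |εd|) = 11/43.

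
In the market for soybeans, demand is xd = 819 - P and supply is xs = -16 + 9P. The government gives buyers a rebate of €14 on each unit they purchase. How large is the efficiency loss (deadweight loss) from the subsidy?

Pre-subsidy: 819 - P = -16 + 9P gives P* = 83.5, x* = 735.5.
With the rebate, buyers effectively pay Pb = Ps − 14, where Ps is the price sellers receive.
Demand in terms of Ps becomes xd = 819 − 1(Ps − 14) = 833 - Ps. Setting this equal to supply: 833 - Ps = -16 + 9Ps, so Ps = 84.9.
Buyers pay Pb = 84.9 − 14 = 70.9; x' = -16 + 9·84.9 = 748.1.
The subsidy expands output by 748.1 − 735.5 = 12.6 past the efficient level; on those units the gap between marginal cost and willingness to pay runs from 0 up to 14.
DWL = ½ × 14 × 12.6 = 88.2.

Deadweight loss = €88.2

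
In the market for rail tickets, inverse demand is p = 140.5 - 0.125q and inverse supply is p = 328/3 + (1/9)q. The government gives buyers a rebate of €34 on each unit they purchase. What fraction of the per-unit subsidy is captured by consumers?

Pre-subsidy: 140.5 - 0.125q = 328/3 + (1/9)q gives q* = 132 and p* = 124.
With the rebate, buyers effectively pay pb = ps − 34, where ps is the price sellers receive.
On the curves, pb = 140.5 - 0.125q and ps = 328/3 + (1/9)q; the wedge ps − pb = 34 gives 328/3 + (1/9)q − (140.5 - 0.125q) = 34, so q' = 276.
Then pb = 140.5 − 0.125·276 = 106 and ps = 328/3 + (1/9)·276 = 140.
Buyers' price falls by p* − pb = 124 − 106 = 18; sellers' price rises by ps − p* = 140 − 124 = 16.
So consumers capture 18/34 = 9/17 of each unit of subsidy.

Consumer share = 9/17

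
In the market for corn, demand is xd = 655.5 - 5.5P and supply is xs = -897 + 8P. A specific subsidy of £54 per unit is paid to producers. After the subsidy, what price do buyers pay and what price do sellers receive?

Buyers pay £83; sellers receive £137

Pre-subsidy: 655.5 - 5.5P = -897 + 8P gives P* = 115, x* = 23.
With the subsidy, sellers receive Ps = Pb + 54 for each unit, where Pb is the price buyers pay.
Supply in terms of Pb becomes xs = -897 + 8(Pb + 54) = -465 + 8Pb. Setting this equal to demand: 655.5 - 5.5Pb = -465 + 8Pb, so Pb = 83.
Sellers receive Ps = 83 + 54 = 137; x' = 655.5 − 5.5·83 = 199.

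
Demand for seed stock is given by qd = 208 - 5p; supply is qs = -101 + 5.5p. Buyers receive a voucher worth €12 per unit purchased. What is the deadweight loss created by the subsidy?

Pre-subsidy: 208 - 5p = -101 + 5.5p gives p* = 206/7, q* = 426/7.
With the rebate, buyers effectively pay pb = ps − 12, where ps is the price sellers receive.
Demand in terms of ps becomes qd = 208 − 5(ps − 12) = 268 - 5ps. Setting this equal to supply: 268 - 5ps = -101 + 5.5ps, so ps = 246/7.
Buyers pay pb = 246/7 − 12 = 162/7; q' = -101 + 5.5·(246/7) = 646/7.
The subsidy expands output by 646/7 − 426/7 = 220/7 past the efficient level; on those units the gap between marginal cost and willingness to pay runs from 0 up to 12.
DWL = ½ × 12 × 220/7 = 1320/7.

Deadweight loss = 1320/7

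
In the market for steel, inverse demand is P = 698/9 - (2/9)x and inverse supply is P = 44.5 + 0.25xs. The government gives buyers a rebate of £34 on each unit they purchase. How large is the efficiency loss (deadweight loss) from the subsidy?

Pre-subsidy: 698/9 - (2/9)x = 44.5 + 0.25x gives x* = 70 and P* = 62.
With the rebate, buyers effectively pay Pb = Ps − 34, where Ps is the price sellers receive.
On the curves, Pb = 698/9 - (2/9)x and Ps = 44.5 + 0.25x; the wedge Ps − Pb = 34 gives 44.5 + 0.25x − (698/9 - (2/9)x) = 34, so x' = 142.
Then Pb = 698/9 − (2/9)·142 = 46 and Ps = 44.5 + 0.25·142 = 80.
The subsidy expands output by 142 − 70 = 72 past the efficient level; on those units the gap between marginal cost and willingness to pay runs from 0 up to 34.
DWL = ½ × 34 × 72 = 1224.

Deadweight loss = £1224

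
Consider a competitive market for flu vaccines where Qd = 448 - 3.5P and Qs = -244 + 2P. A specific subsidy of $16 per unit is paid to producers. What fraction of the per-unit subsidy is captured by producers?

Pre-subsidy: 448 - 3.5P = -244 + 2P gives P* = 1384/11, Q* = 84/11.
With the subsidy, sellers receive Ps = Pb + 16 for each unit, where Pb is the price buyers pay.
Supply in terms of Pb becomes Qs = -244 + 2(Pb + 16) = -212 + 2Pb. Setting this equal to demand: 448 - 3.5Pb = -212 + 2Pb, so Pb = 120.
Sellers receive Ps = 120 + 16 = 136; Q' = 448 − 3.5·120 = 28.
Buyers' price falls by P* − Pb = 1384/11 − 120 = 64/11; sellers' price rises by Ps − P* = 136 − 1384/11 = 112/11.
So producers capture (112/11)/16 = 7/11 of each unit of subsidy.

Producer share = 7/11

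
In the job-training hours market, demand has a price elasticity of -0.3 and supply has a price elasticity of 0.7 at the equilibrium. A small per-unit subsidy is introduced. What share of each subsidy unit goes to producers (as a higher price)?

Producer share = 0.3

For a small subsidy around the equilibrium, the benefit split depends on the relative slopes, which at a point are proportional to the elasticities.
Buyer share = εs/(εs + |εd|) = 0.7/(0.7 + 0.3) = 0.7; seller share = |εd|/(εs + |εd|) = 0.3.
So producers capture 0.3 of the subsidy.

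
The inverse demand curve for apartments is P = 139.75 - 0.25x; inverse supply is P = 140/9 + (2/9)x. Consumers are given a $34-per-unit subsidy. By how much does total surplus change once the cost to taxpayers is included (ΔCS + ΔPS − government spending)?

Net change in total surplus = -$1224

Pre-subsidy: 139.75 - 0.25x = 140/9 + (2/9)x gives x* = 263 and P* = 74.
With the rebate, buyers effectively pay Pb = Ps − 34, where Ps is the price sellers receive.
On the curves, Pb = 139.75 - 0.25x and Ps = 140/9 + (2/9)x; the wedge Ps − Pb = 34 gives 140/9 + (2/9)x − (139.75 - 0.25x) = 34, so x' = 335.
Then Pb = 139.75 − 0.25·335 = 56 and Ps = 140/9 + (2/9)·335 = 90.
ΔCS = ½(263 + 335)(74 − 56) = 5382; ΔPS = ½(263 + 335)(90 − 74) = 4784.
Government spending = 34 × 335 = 11390.
Net change = 5382 + 4784 − 11390 = -1224. The loss equals the DWL triangle ½·34·72.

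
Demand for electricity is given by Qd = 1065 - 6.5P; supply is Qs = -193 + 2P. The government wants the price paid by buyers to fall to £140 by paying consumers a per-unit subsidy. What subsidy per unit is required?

At a buyer price of 140, quantity demanded is 1065 − 6.5·140 = 155.
Sellers supply 155 only when they receive Ps with -193 + 2·Ps = 155, i.e. Ps = 174.
s = Ps − Pb = 174 − 140 = 34.

Required subsidy s = £34 per unit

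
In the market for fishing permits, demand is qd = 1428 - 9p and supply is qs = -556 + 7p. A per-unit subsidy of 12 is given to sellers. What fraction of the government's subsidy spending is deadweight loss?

DWL / government spending = 63/958

Pre-subsidy: 1428 - 9p = -556 + 7p gives p* = 124, q* = 312.
With the subsidy, sellers receive ps = pb + 12 for each unit, where pb is the price buyers pay.
Supply in terms of pb becomes qs = -556 + 7(pb + 12) = -472 + 7pb. Setting this equal to demand: 1428 - 9pb = -472 + 7pb, so pb = 118.75.
Sellers receive ps = 118.75 + 12 = 130.75; q' = 1428 − 9·118.75 = 359.25.
ΔCS = ½(312 + 359.25)(124 − 118.75) = 1762.03125; ΔPS = ½(312 + 359.25)(130.75 − 124) = 2265.46875.
Government spending = 12 × 359.25 = 4311.
DWL = ½ × 12 × (359.25 − 312) = 283.5; fraction = 283.5 / 4311 = 63/958.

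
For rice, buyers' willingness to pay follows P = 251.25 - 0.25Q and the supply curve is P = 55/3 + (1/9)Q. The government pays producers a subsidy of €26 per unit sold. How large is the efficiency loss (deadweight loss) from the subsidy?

Pre-subsidy: 251.25 - 0.25Q = 55/3 + (1/9)Q gives Q* = 645 and P* = 90.
With the subsidy, sellers receive Ps = Pb + 26 for each unit, where Pb is the price buyers pay.
On the curves, Pb = 251.25 - 0.25Q and Ps = 55/3 + (1/9)Q; the wedge Ps − Pb = 26 gives 55/3 + (1/9)Q − (251.25 - 0.25Q) = 26, so Q' = 717.
Then Pb = 251.25 − 0.25·717 = 72 and Ps = 55/3 + (1/9)·717 = 98.
The subsidy expands output by 717 − 645 = 72 past the efficient level; on those units the gap between marginal cost and willingness to pay runs from 0 up to 26.
DWL = ½ × 26 × 72 = 936.

Deadweight loss = €936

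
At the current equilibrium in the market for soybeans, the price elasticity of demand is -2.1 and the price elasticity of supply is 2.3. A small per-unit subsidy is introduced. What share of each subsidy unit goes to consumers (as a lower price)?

For a small subsidy around the equilibrium, the benefit split depends on the relative slopes, which at a point are proportional to the elasticities.
Buyer share = εs/(εs + |εd|) = 2.3/(2.3 + 2.1) = 23/44; seller share = |εd|/(εs + |εd|) = 21/44.

Consumer share = 23/44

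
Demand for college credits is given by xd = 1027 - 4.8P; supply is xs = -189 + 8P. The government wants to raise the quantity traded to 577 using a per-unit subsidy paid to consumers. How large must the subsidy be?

At x = 577, invert demand for the buyer price: Pb = (1027 − 577)/4.8 = 93.75; invert supply for the seller price: Ps = (577 − (-189))/8 = 95.75.
The subsidy must fill the gap: s = Ps − Pb = 95.75 − 93.75 = 2.

Required subsidy s = 2 per unit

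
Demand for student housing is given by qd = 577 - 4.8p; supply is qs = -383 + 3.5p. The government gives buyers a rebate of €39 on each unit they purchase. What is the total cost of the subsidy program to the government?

Government cost = 326157/83

Pre-subsidy: 577 - 4.8p = -383 + 3.5p gives p* = 9600/83, q* = 1811/83.
With the rebate, buyers effectively pay pb = ps − 39, where ps is the price sellers receive.
Demand in terms of ps becomes qd = 577 − 4.8(ps − 39) = 764.2 - 4.8ps. Setting this equal to supply: 764.2 - 4.8ps = -383 + 3.5ps, so ps = 11472/83.
Buyers pay pb = 11472/83 − 39 = 8235/83; q' = -383 + 3.5·(11472/83) = 8363/83.
Government outlay = subsidy × quantity = 39 × 8363/83 = 326157/83.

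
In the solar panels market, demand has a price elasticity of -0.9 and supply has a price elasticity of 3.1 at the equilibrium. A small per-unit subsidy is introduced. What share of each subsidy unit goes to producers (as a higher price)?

For a small subsidy around the equilibrium, the benefit split depends on the relative slopes, which at a point are proportional to the elasticities.
Buyer share = εs/(εs + |εd|) = 3.1/(3.1 + 0.9) = 0.775; seller share = |εd|/(εs + |εd|) = 0.225.
So producers capture 0.225 of the subsidy.

Producer share = 0.225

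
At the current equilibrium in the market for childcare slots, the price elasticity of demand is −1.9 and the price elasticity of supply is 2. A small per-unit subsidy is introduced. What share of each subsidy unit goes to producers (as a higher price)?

Producer share = 19/39

For a small subsidy around the equilibrium, the benefit split depends on the relative slopes, which at a point are proportional to the elasticities.
Buyer share = εs/(εs + |εd|) = 2/(2 + 1.9) = 20/39; seller share = |εd|/(εs + |εd|) = 19/39.
So producers capture 19/39 of the subsidy.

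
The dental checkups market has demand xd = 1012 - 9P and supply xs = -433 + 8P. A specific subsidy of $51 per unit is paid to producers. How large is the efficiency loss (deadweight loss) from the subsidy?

Pre-subsidy: 1012 - 9P = -433 + 8P gives P* = 85, x* = 247.
With the subsidy, sellers receive Ps = Pb + 51 for each unit, where Pb is the price buyers pay.
Supply in terms of Pb becomes xs = -433 + 8(Pb + 51) = -25 + 8Pb. Setting this equal to demand: 1012 - 9Pb = -25 + 8Pb, so Pb = 61.
Sellers receive Ps = 61 + 51 = 112; x' = 1012 − 9·61 = 463.
The subsidy expands output by 463 − 247 = 216 past the efficient level; on those units the gap between marginal cost and willingness to pay runs from 0 up to 51.
DWL = ½ × 51 × 216 = 5508.

Deadweight loss = $5508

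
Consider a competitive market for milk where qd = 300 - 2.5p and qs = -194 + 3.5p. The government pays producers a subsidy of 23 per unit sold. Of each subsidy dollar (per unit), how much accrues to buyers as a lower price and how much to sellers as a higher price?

Pre-subsidy: 300 - 2.5p = -194 + 3.5p gives p* = 247/3, q* = 565/6.
With the subsidy, sellers receive ps = pb + 23 for each unit, where pb is the price buyers pay.
Supply in terms of pb becomes qs = -194 + 3.5(pb + 23) = -113.5 + 3.5pb. Setting this equal to demand: 300 - 2.5pb = -113.5 + 3.5pb, so pb = 827/12.
Sellers receive ps = 827/12 + 23 = 1103/12; q' = 300 − 2.5·(827/12) = 3065/24.
Buyers' price falls by p* − pb = 247/3 − 827/12 = 161/12; sellers' price rises by ps − p* = 1103/12 − 247/3 = 115/12.

Buyers gain 161/12 per unit; sellers gain 115/12 per unit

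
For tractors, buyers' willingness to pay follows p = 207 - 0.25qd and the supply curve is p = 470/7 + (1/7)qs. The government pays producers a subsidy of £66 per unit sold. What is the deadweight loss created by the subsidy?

Pre-subsidy: 207 - 0.25q = 470/7 + (1/7)q gives q* = 356 and p* = 118.
With the subsidy, sellers receive ps = pb + 66 for each unit, where pb is the price buyers pay.
On the curves, pb = 207 - 0.25q and ps = 470/7 + (1/7)q; the wedge ps − pb = 66 gives 470/7 + (1/7)q − (207 - 0.25q) = 66, so q' = 524.
Then pb = 207 − 0.25·524 = 76 and ps = 470/7 + (1/7)·524 = 142.
The subsidy expands output by 524 − 356 = 168 past the efficient level; on those units the gap between marginal cost and willingness to pay runs from 0 up to 66.
DWL = ½ × 66 × 168 = 5544.

Deadweight loss = £5544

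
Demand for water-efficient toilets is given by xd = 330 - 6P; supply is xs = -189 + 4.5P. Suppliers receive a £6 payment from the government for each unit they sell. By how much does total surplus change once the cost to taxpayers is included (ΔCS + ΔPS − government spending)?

Pre-subsidy: 330 - 6P = -189 + 4.5P gives P* = 346/7, x* = 234/7.
With the subsidy, sellers receive Ps = Pb + 6 for each unit, where Pb is the price buyers pay.
Supply in terms of Pb becomes xs = -189 + 4.5(Pb + 6) = -162 + 4.5Pb. Setting this equal to demand: 330 - 6Pb = -162 + 4.5Pb, so Pb = 328/7.
Sellers receive Ps = 328/7 + 6 = 370/7; x' = 330 − 6·(328/7) = 342/7.
ΔCS = ½(234/7 + 342/7)(346/7 − 328/7) = 5184/49; ΔPS = ½(234/7 + 342/7)(370/7 − 346/7) = 6912/49.
Government spending = 6 × 342/7 = 2052/7.
Net change = 5184/49 + 6912/49 − 2052/7 = -324/7. The loss equals the DWL triangle ½·6·108/7.

Net change in total surplus = -324/7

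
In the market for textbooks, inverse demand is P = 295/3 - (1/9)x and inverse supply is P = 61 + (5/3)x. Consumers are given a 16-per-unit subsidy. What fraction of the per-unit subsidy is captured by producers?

Pre-subsidy: 295/3 - (1/9)x = 61 + (5/3)x gives x* = 21 and P* = 96.
With the rebate, buyers effectively pay Pb = Ps − 16, where Ps is the price sellers receive.
On the curves, Pb = 295/3 - (1/9)x and Ps = 61 + (5/3)x; the wedge Ps − Pb = 16 gives 61 + (5/3)x − (295/3 - (1/9)x) = 16, so x' = 30.
Then Pb = 295/3 − (1/9)·30 = 95 and Ps = 61 + (5/3)·30 = 111.
Buyers' price falls by P* − Pb = 96 − 95 = 1; sellers' price rises by Ps − P* = 111 − 96 = 15.
So producers capture 15/16 = 0.9375 of each unit of subsidy.

Producer share = 0.9375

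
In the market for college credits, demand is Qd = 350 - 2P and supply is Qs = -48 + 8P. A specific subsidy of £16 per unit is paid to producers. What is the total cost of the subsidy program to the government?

Government cost = £4736

Pre-subsidy: 350 - 2P = -48 + 8P gives P* = 39.8, Q* = 270.4.
With the subsidy, sellers receive Ps = Pb + 16 for each unit, where Pb is the price buyers pay.
Supply in terms of Pb becomes Qs = -48 + 8(Pb + 16) = 80 + 8Pb. Setting this equal to demand: 350 - 2Pb = 80 + 8Pb, so Pb = 27.
Sellers receive Ps = 27 + 16 = 43; Q' = 350 − 2·27 = 296.
Government outlay = subsidy × quantity = 16 × 296 = 4736.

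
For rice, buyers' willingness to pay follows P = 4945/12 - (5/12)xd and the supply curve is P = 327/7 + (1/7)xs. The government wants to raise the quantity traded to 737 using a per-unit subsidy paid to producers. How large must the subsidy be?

Required subsidy s = 47 per unit

At x = 737, from the demand curve buyers pay Pb = 4945/12 − (5/12)·737 = 105; from the supply curve sellers need Ps = 327/7 + (1/7)·737 = 152.
The subsidy must fill the gap: s = Ps − Pb = 152 − 105 = 47.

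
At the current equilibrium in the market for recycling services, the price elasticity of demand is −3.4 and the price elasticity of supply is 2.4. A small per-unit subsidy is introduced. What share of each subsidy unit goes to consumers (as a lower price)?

Consumer share = 12/29

For a small subsidy around the equilibrium, the benefit split depends on the relative slopes, which at a point are proportional to the elasticities.
Buyer share = εs/(εs + |εd|) = 2.4/(2.4 + 3.4) = 12/29; seller share = |εd|/(εs + |εd|) = 17/29.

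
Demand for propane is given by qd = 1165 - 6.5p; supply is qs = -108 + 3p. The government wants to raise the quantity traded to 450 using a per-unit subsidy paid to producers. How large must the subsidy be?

At q = 450, invert demand for the buyer price: pb = (1165 − 450)/6.5 = 110; invert supply for the seller price: ps = (450 − (-108))/3 = 186.
The subsidy must fill the gap: s = ps − pb = 186 − 110 = 76.

Required subsidy s = 76 per unit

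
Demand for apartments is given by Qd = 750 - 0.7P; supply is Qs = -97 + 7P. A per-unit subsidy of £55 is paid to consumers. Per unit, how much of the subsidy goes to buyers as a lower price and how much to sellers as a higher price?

Buyers gain £50 per unit; sellers gain £5 per unit

Pre-subsidy: 750 - 0.7P = -97 + 7P gives P* = 110, Q* = 673.
With the rebate, buyers effectively pay Pb = Ps − 55, where Ps is the price sellers receive.
Demand in terms of Ps becomes Qd = 750 − 0.7(Ps − 55) = 788.5 - 0.7Ps. Setting this equal to supply: 788.5 - 0.7Ps = -97 + 7Ps, so Ps = 115.
Buyers pay Pb = 115 − 55 = 60; Q' = -97 + 7·115 = 708.
Buyers' price falls by P* − Pb = 110 − 60 = 50; sellers' price rises by Ps − P* = 115 − 110 = 5.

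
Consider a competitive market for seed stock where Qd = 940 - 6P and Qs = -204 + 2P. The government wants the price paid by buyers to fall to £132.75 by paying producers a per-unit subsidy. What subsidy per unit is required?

Required subsidy s = £41 per unit

At a buyer price of 132.75, quantity demanded is 940 − 6·132.75 = 143.5.
Sellers supply 143.5 only when they receive Ps with -204 + 2·Ps = 143.5, i.e. Ps = 173.75.
s = Ps − Pb = 173.75 − 132.75 = 41.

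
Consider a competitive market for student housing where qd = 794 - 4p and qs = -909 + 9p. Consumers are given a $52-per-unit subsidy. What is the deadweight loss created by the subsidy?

Pre-subsidy: 794 - 4p = -909 + 9p gives p* = 131, q* = 270.
With the rebate, buyers effectively pay pb = ps − 52, where ps is the price sellers receive.
Demand in terms of ps becomes qd = 794 − 4(ps − 52) = 1002 - 4ps. Setting this equal to supply: 1002 - 4ps = -909 + 9ps, so ps = 147.
Buyers pay pb = 147 − 52 = 95; q' = -909 + 9·147 = 414.
The subsidy expands output by 414 − 270 = 144 past the efficient level; on those units the gap between marginal cost and willingness to pay runs from 0 up to 52.
DWL = ½ × 52 × 144 = 3744.

Deadweight loss = $3744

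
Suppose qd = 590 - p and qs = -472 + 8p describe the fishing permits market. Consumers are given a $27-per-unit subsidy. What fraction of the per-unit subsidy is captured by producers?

Producer share = 1/9

Pre-subsidy: 590 - p = -472 + 8p gives p* = 118, q* = 472.
With the rebate, buyers effectively pay pb = ps − 27, where ps is the price sellers receive.
Demand in terms of ps becomes qd = 590 − 1(ps − 27) = 617 - ps. Setting this equal to supply: 617 - ps = -472 + 8ps, so ps = 121.
Buyers pay pb = 121 − 27 = 94; q' = -472 + 8·121 = 496.
Buyers' price falls by p* − pb = 118 − 94 = 24; sellers' price rises by ps − p* = 121 − 118 = 3.
So producers capture 3/27 = 1/9 of each unit of subsidy.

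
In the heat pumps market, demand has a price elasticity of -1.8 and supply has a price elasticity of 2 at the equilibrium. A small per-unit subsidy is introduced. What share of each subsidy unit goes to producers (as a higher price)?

Producer share = 9/19

For a small subsidy around the equilibrium, the benefit split depends on the relative slopes, which at a point are proportional to the elasticities.
Buyer share = εs/(εs + |εd|) = 2/(2 + 1.8) = 10/19; seller share = |εd|/(εs + |εd|) = 9/19.
So producers capture 9/19 of the subsidy.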